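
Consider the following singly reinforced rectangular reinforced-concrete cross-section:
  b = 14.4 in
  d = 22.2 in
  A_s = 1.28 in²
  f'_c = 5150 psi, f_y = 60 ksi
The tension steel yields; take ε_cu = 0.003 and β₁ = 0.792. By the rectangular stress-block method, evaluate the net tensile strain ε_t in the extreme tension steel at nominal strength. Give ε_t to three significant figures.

ε_t ≈ 0.0403

a = A_s f_y/(0.85 f'_c b) = 1.218 in.
β₁ = 0.792, so c = a/β₁ = 1.218/0.792 = 1.538 in.
From the linear strain diagram with ε_cu = 0.003: ε_t = 0.003 (d − c)/c = 0.003 × (22.2 − 1.538)/1.538 = 0.0403.
Since ε_t ≥ 0.005, the section is tension-controlled.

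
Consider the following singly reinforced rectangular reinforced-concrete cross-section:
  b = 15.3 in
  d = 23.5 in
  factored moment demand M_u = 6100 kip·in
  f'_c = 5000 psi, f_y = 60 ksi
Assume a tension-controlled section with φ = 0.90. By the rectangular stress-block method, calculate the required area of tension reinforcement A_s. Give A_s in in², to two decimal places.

M_n = M_u/φ = 6100/0.90 = 6777.78 kip·in.
From M_n = 0.85 f'_c a b (d − a/2):
a = d − √(d² − 2M_n/(0.85 f'_c b)) = 23.5 − √(23.5² − 2 × 6777.78/(0.85 × 5 × 15.3)) = 4.959 in.
A_s = 0.85 f'_c a b / f_y = 0.85 × 5 × 4.959 × 15.3 / 60 = 5.374 in².

A_s ≈ 5.37 in²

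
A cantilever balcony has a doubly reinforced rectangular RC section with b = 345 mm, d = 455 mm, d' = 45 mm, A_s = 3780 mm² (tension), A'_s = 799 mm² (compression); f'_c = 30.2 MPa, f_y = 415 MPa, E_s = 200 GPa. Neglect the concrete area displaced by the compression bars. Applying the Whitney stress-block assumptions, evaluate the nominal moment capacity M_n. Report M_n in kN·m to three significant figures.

Assume both tension and compression steel yield.
Net tension couple steel: A_s − A'_s = 2981 mm².
a = (A_s − A'_s) f_y / (0.85 f'_c b) = 1237115/(0.85 × 30.2 × 345) = 139.69 mm.
c = a/β₁ = 139.69/0.834 = 167.49 mm; ε'_s = 0.003(c − d')/c = 0.0022 ≥ f_y/E_s = 0.0021, so compression steel does yield.
M_n = (A_s − A'_s) f_y (d − a/2) + A'_s f_y (d − d') = [1237115 × (455 − 69.845) + 331585 × (455 − 45)] × 10⁻⁶ = 476.48 + 135.95 = 612.43 kN·m.

M_n ≈ 612 kN·m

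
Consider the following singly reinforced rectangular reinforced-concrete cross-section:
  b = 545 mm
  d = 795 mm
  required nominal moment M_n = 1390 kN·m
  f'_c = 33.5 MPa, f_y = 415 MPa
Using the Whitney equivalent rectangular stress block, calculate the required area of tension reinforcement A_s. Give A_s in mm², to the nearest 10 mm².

With M_n = 0.85 f'_c a b (d − a/2), solve the quadratic for a:
a = d − √(d² − 2M_n/(0.85 f'_c b)) = 795 − √(795² − 2 × 1390×10⁶/(0.85 × 33.5 × 545)) = 122.03 mm.
A_s = 0.85 f'_c a b / f_y = 0.85 × 33.5 × 122.03 × 545 / 415 = 4563.3 mm².

A_s ≈ 4560 mm²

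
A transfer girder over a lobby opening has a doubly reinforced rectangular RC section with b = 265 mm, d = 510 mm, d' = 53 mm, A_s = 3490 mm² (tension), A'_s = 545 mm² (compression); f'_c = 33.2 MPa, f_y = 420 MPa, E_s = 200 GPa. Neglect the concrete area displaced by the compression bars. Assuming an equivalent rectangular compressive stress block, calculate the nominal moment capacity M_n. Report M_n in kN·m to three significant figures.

Assume both tension and compression steel yield.
Net tension couple steel: A_s − A'_s = 2945 mm².
a = (A_s − A'_s) f_y / (0.85 f'_c b) = 1236900/(0.85 × 33.2 × 265) = 165.40 mm.
c = a/β₁ = 165.40/0.813 = 203.44 mm; ε'_s = 0.003(c − d')/c = 0.0022 ≥ f_y/E_s = 0.0021, so compression steel does yield.
M_n = (A_s − A'_s) f_y (d − a/2) + A'_s f_y (d − d') = [1236900 × (510 − 82.7) + 228900 × (510 − 53)] × 10⁻⁶ = 528.53 + 104.61 = 633.14 kN·m.

M_n ≈ 633 kN·m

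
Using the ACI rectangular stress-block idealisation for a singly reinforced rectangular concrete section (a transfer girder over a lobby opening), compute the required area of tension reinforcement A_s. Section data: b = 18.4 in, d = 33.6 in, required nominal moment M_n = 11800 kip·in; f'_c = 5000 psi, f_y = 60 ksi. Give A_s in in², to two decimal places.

From M_n = 0.85 f'_c a b (d − a/2):
a = d − √(d² − 2M_n/(0.85 f'_c b)) = 33.6 − √(33.6² − 2 × 11800/(0.85 × 5 × 18.4)) = 4.839 in.
A_s = 0.85 f'_c a b / f_y = 0.85 × 5 × 4.839 × 18.4 / 60 = 6.307 in².

A_s ≈ 6.31 in²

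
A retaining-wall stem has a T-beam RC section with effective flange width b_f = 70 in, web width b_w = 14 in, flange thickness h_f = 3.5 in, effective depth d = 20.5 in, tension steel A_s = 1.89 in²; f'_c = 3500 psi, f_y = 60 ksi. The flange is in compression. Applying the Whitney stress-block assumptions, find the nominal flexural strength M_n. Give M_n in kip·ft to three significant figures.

Tension: T = A_s f_y = 1.89 × 60 = 113.4 kips.
Try a within the flange: a = T/(0.85 f'_c b_f) = 113.4/(0.85 × 3.5 × 70) = 0.545 in.
Since a = 0.545 ≤ h_f = 3.5 in, the stress block lies entirely in the flange; analyse as a rectangular beam of width b_f.
M_n = T(d − a/2) = 113.4 × (20.5 − 0.2725) = 2293.8 kip·in.
M_n = 2293.8/12 = 191.15 kip·ft.

M_n ≈ 191 kip·ft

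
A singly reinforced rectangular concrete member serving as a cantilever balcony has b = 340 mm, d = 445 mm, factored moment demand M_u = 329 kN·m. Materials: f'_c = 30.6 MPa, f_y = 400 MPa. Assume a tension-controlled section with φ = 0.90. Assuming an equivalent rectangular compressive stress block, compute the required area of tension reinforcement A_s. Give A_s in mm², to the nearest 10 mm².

M_n = M_u/φ = 329/0.90 = 365.556 kN·m.
With M_n = 0.85 f'_c a b (d − a/2), solve the quadratic for a:
a = d − √(d² − 2M_n/(0.85 f'_c b)) = 445 − √(445² − 2 × 365.556×10⁶/(0.85 × 30.6 × 340)) = 105.37 mm.
A_s = 0.85 f'_c a b / f_y = 0.85 × 30.6 × 105.37 × 340 / 400 = 2329.6 mm².

A_s ≈ 2330 mm²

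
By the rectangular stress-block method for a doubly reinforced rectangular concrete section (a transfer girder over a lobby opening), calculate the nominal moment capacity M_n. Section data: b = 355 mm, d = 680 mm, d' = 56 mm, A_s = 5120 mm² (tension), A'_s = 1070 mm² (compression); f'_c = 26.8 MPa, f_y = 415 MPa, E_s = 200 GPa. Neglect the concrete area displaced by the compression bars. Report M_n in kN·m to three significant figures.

M_n ≈ 1250 kN·m

Assume both tension and compression steel yield.
Net tension couple steel: A_s − A'_s = 4050 mm².
a = (A_s − A'_s) f_y / (0.85 f'_c b) = 1680750/(0.85 × 26.8 × 355) = 207.84 mm.
c = a/β₁ = 207.84/0.85 = 244.52 mm; ε'_s = 0.003(c − d')/c = 0.0023 ≥ f_y/E_s = 0.0021, so compression steel does yield.
M_n = (A_s − A'_s) f_y (d − a/2) + A'_s f_y (d − d') = [1680750 × (680 − 103.92) + 444050 × (680 − 56)] × 10⁻⁶ = 968.25 + 277.09 = 1245.34 kN·m.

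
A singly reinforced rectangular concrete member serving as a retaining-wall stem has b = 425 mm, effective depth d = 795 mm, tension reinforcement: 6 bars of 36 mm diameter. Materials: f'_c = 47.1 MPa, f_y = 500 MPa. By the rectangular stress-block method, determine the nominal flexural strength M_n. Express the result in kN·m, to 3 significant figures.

M_n ≈ 2150 kN·m

A_s = 6 × 1018 = 6108 mm².
T = A_s f_y = 6108 × 500 = 3054000 N = 3054 kN.
From C = T: a = T/(0.85 f'_c b) = 3054000/(0.85 × 47.1 × 425) = 179.49 mm.
M_n = T(d − a/2) = 3054 kN × (795 − 89.745) mm = 2153.85 kN·m.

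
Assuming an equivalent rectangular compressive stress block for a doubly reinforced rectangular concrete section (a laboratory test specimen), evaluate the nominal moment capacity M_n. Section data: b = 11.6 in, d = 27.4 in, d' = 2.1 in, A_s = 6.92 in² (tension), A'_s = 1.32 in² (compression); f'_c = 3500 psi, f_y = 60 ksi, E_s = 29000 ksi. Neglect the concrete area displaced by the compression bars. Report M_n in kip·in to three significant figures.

M_n ≈ 9570 kip·in

Assume both steels yield.
a = (A_s − A'_s) f_y/(0.85 f'_c b) = (6.92 − 1.32) × 60/(0.85 × 3.5 × 11.6) = 9.736 in.
c = a/β₁ = 9.736/0.85 = 11.454 in; ε'_s = 0.003(c − d')/c = 0.0024 ≥ ε_y = 0.0021, so the compression steel yields.
M_n = (A_s − A'_s) f_y (d − a/2) + A'_s f_y (d − d') = 336 × (27.4 − 4.868) + 79.2 × (27.4 − 2.1) = 7570.8 + 2003.8 = 9574.6 kip·in.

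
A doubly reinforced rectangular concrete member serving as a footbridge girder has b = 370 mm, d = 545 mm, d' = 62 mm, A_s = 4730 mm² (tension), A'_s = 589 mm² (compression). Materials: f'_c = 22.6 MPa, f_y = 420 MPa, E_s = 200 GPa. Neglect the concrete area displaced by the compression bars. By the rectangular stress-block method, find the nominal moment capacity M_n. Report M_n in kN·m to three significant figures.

Assume both tension and compression steel yield.
Net tension couple steel: A_s − A'_s = 4141 mm².
a = (A_s − A'_s) f_y / (0.85 f'_c b) = 1739220/(0.85 × 22.6 × 370) = 244.70 mm.
c = a/β₁ = 244.70/0.85 = 287.88 mm; ε'_s = 0.003(c − d')/c = 0.0024 ≥ f_y/E_s = 0.0021, so compression steel does yield.
M_n = (A_s − A'_s) f_y (d − a/2) + A'_s f_y (d − d') = [1739220 × (545 − 122.35) + 247380 × (545 − 62)] × 10⁻⁶ = 735.08 + 119.48 = 854.56 kN·m.

M_n ≈ 855 kN·m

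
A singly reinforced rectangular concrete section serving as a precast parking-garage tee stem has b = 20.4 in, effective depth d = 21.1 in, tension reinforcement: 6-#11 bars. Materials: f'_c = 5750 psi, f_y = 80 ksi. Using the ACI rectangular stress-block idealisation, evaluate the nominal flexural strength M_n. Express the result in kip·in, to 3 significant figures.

M_n ≈ 13000 kip·in

A_s = 6 × 1.56 = 9.36 in².
T = A_s f_y = 9.36 × 80 = 748.8 kips.
a = T/(0.85 f'_c b) = 748.8/(0.85 × 5.75 × 20.4) = 7.510 in.
M_n = T(d − a/2) = 748.8 × (21.1 − 3.755) = 12987.9 kip·in.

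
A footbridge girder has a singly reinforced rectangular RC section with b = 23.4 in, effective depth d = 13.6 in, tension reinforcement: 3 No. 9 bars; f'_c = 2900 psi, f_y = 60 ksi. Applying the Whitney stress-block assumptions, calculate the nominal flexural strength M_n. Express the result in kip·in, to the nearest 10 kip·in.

A_s = 3 × 1 = 3 in².
T = A_s f_y = 3 × 60 = 180 kips.
a = T/(0.85 f'_c b) = 180/(0.85 × 2.9 × 23.4) = 3.121 in.
M_n = T(d − a/2) = 180 × (13.6 − 1.5605) = 2167.1 kip·in.

M_n ≈ 2170 kip·in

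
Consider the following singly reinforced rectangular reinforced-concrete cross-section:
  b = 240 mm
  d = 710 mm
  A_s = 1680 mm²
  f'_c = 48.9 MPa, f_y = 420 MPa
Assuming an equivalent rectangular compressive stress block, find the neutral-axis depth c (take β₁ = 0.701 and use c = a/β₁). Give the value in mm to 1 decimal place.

c ≈ 100.9 mm

T = A_s f_y = 1680 × 420 = 705600 N = 705.6 kN.
Setting C = 0.85 f'_c a b equal to T: a = 705600/(0.85 × 48.9 × 240) = 70.733 mm.
With β₁ = 0.701, c = a/β₁ = 70.733/0.701 = 100.9 mm.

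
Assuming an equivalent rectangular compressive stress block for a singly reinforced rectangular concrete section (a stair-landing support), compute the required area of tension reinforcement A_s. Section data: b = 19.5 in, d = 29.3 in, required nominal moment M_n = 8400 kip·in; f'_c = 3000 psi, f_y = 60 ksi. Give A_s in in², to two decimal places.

A_s ≈ 5.37 in²

From M_n = 0.85 f'_c a b (d − a/2):
a = d − √(d² − 2M_n/(0.85 f'_c b)) = 29.3 − √(29.3² − 2 × 8400/(0.85 × 3 × 19.5)) = 6.483 in.
A_s = 0.85 f'_c a b / f_y = 0.85 × 3 × 6.483 × 19.5 / 60 = 5.373 in².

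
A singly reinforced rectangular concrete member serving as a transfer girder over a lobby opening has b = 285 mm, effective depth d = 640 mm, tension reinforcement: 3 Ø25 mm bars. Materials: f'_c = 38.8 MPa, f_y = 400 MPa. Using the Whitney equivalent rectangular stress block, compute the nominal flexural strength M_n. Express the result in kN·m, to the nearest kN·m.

M_n ≈ 359 kN·m

A_s = 3 × 491 = 1473 mm².
T = A_s f_y = 1473 × 400 = 589200 N = 589.2 kN.
From C = T: a = T/(0.85 f'_c b) = 589200/(0.85 × 38.8 × 285) = 62.69 mm.
M_n = T(d − a/2) = 589.2 kN × (640 − 31.345) mm = 358.62 kN·m.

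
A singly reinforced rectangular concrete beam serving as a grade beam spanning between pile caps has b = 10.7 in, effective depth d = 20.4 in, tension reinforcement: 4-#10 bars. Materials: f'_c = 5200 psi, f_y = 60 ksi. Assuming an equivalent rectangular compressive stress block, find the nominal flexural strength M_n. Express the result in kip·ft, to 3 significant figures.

A_s = 4 × 1.27 = 5.08 in².
T = A_s f_y = 5.08 × 60 = 304.8 kips.
a = T/(0.85 f'_c b) = 304.8/(0.85 × 5.2 × 10.7) = 6.445 in.
M_n = T(d − a/2) = 304.8 × (20.4 − 3.2225) = 5235.7 kip·in = 5235.7/12 = 436.31 kip·ft.

M_n ≈ 436 kip·ft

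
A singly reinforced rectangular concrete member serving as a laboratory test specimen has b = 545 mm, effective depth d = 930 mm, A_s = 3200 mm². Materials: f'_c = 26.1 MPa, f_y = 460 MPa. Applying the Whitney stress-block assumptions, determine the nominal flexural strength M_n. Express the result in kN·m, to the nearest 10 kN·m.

T = A_s f_y = 3200 × 460 = 1472000 N = 1472 kN.
From C = T: a = T/(0.85 f'_c b) = 1472000/(0.85 × 26.1 × 545) = 121.75 mm.
M_n = T(d − a/2) = 1472 kN × (930 − 60.875) mm = 1279.35 kN·m.

M_n ≈ 1280 kN·m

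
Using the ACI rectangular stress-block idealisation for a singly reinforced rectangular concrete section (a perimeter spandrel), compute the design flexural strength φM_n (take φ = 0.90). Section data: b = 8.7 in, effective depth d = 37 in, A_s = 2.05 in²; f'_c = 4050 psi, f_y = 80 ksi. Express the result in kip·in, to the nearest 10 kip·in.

φM_n ≈ 5060 kip·in

T = A_s f_y = 2.05 × 80 = 164 kips.
a = T/(0.85 f'_c b) = 164/(0.85 × 4.05 × 8.7) = 5.476 in.
M_n = T(d − a/2) = 164 × (37 − 2.738) = 5619.0 kip·in.
φM_n = 0.90 × 5619.0 = 5057.1 kip·in.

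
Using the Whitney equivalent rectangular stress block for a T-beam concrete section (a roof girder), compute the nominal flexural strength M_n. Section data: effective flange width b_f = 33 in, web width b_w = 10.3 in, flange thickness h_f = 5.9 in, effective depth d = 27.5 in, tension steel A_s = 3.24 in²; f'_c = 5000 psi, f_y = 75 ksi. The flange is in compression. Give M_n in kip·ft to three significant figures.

M_n ≈ 539 kip·ft

Tension: T = A_s f_y = 3.24 × 75 = 243 kips.
Try a within the flange: a = T/(0.85 f'_c b_f) = 243/(0.85 × 5 × 33) = 1.733 in.
Since a = 1.733 ≤ h_f = 5.9 in, the stress block lies entirely in the flange; analyse as a rectangular beam of width b_f.
M_n = T(d − a/2) = 243 × (27.5 − 0.8665) = 6471.9 kip·in.
M_n = 6471.9/12 = 539.33 kip·ft.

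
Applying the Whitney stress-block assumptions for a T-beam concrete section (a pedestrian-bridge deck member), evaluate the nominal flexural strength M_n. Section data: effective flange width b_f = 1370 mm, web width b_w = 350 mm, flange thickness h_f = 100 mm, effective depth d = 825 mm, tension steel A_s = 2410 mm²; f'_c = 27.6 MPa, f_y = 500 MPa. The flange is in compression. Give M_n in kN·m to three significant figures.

M_n ≈ 972 kN·m

Tension: T = A_s f_y = 2410 × 500 = 1205000 N.
Try a within the flange: a = T/(0.85 f'_c b_f) = 1205000/(0.85 × 27.6 × 1370) = 37.49 mm.
Since a = 37.49 ≤ h_f = 100 mm, the stress block lies entirely in the flange; analyse as a rectangular beam of width b_f.
M_n = T(d − a/2) = 1205000 × (825 − 18.745) = 971.54 × 10⁶ N·mm.
M_n = 971.54 kN·m.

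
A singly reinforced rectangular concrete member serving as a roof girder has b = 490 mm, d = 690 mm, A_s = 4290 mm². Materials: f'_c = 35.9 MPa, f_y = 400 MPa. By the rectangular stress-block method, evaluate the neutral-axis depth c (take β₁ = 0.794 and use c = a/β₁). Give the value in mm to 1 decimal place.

c ≈ 144.5 mm

T = A_s f_y = 4290 × 400 = 1716000 N = 1716 kN.
Setting C = 0.85 f'_c a b equal to T: a = 1716000/(0.85 × 35.9 × 490) = 114.765 mm.
With β₁ = 0.794, c = a/β₁ = 114.765/0.794 = 144.5 mm.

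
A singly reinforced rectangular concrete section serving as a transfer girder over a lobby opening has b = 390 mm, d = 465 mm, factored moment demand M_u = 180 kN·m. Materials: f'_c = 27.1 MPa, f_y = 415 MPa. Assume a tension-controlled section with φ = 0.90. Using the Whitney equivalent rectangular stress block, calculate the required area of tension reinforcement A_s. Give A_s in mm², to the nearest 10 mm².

A_s ≈ 1100 mm²

M_n = M_u/φ = 180/0.90 = 200 kN·m.
With M_n = 0.85 f'_c a b (d − a/2), solve the quadratic for a:
a = d − √(d² − 2M_n/(0.85 f'_c b)) = 465 − √(465² − 2 × 200×10⁶/(0.85 × 27.1 × 390)) = 50.63 mm.
A_s = 0.85 f'_c a b / f_y = 0.85 × 27.1 × 50.63 × 390 / 415 = 1096.0 mm².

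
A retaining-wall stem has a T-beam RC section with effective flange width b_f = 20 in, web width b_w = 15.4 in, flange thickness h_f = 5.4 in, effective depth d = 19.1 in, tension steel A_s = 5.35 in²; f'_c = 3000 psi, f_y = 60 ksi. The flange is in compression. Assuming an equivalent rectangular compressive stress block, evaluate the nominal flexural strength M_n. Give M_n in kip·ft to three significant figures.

Tension: T = A_s f_y = 5.35 × 60 = 321 kips.
Try a within the flange: a = T/(0.85 f'_c b_f) = 321/(0.85 × 3 × 20) = 6.294 in.
a = 6.294 > h_f = 5.4 in: the block extends into the web. Split into flange-overhang and web parts.
C_f = 0.85 f'_c (b_f − b_w) h_f = 0.85 × 3 × (20 − 15.4) × 5.4 = 63.3 kips.
Remaining web compression depth: a_w = (T − C_f)/(0.85 f'_c b_w) = (321 − 63.3)/(0.85 × 3 × 15.4) = 6.562 in.
M_n = C_f(d − h_f/2) + (T − C_f)(d − a_w/2) = 63.3 × (19.1 − 2.7) + 257.7 × (19.1 − 3.281) = 1038.1 + 4076.6 = 5114.7 kip·in.
M_n = 5114.7/12 = 426.23 kip·ft.

M_n ≈ 426 kip·ft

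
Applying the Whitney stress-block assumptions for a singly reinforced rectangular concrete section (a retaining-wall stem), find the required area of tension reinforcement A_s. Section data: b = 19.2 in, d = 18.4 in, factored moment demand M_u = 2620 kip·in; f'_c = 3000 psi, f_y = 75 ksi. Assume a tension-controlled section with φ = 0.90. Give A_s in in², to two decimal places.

M_n = M_u/φ = 2620/0.90 = 2911.11 kip·in.
From M_n = 0.85 f'_c a b (d − a/2):
a = d − √(d² − 2M_n/(0.85 f'_c b)) = 18.4 − √(18.4² − 2 × 2911.11/(0.85 × 3 × 19.2)) = 3.580 in.
A_s = 0.85 f'_c a b / f_y = 0.85 × 3 × 3.580 × 19.2 / 75 = 2.337 in².

A_s ≈ 2.34 in²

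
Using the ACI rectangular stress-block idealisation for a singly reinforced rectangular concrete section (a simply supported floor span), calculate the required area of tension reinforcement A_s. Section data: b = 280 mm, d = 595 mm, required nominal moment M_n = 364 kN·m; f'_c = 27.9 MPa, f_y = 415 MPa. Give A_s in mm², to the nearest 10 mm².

With M_n = 0.85 f'_c a b (d − a/2), solve the quadratic for a:
a = d − √(d² − 2M_n/(0.85 f'_c b)) = 595 − √(595² − 2 × 364×10⁶/(0.85 × 27.9 × 280)) = 100.64 mm.
A_s = 0.85 f'_c a b / f_y = 0.85 × 27.9 × 100.64 × 280 / 415 = 1610.3 mm².

A_s ≈ 1610 mm²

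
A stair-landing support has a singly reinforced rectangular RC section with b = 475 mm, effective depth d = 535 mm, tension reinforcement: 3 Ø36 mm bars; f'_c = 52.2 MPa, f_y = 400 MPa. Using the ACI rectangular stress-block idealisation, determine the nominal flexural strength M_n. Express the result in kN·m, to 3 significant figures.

M_n ≈ 618 kN·m

A_s = 3 × 1018 = 3054 mm².
T = A_s f_y = 3054 × 400 = 1221600 N = 1221.6 kN.
From C = T: a = T/(0.85 f'_c b) = 1221600/(0.85 × 52.2 × 475) = 57.96 mm.
M_n = T(d − a/2) = 1221.6 kN × (535 − 28.98) mm = 618.15 kN·m.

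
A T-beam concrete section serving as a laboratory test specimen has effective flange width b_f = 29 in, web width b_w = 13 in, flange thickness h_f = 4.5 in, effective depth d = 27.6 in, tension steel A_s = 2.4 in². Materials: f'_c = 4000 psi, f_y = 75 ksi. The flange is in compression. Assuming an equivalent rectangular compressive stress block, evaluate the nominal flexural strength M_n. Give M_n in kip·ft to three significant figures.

M_n ≈ 400 kip·ft

Tension: T = A_s f_y = 2.4 × 75 = 180 kips.
Try a within the flange: a = T/(0.85 f'_c b_f) = 180/(0.85 × 4 × 29) = 1.826 in.
Since a = 1.826 ≤ h_f = 4.5 in, the stress block lies entirely in the flange; analyse as a rectangular beam of width b_f.
M_n = T(d − a/2) = 180 × (27.6 − 0.913) = 4803.7 kip·in.
M_n = 4803.7/12 = 400.31 kip·ft.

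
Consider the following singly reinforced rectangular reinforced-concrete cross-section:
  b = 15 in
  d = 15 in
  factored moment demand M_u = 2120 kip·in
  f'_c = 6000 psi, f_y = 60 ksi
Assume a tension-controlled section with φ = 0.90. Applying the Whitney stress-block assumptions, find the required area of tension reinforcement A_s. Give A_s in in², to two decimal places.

A_s ≈ 2.83 in²

M_n = M_u/φ = 2120/0.90 = 2355.56 kip·in.
From M_n = 0.85 f'_c a b (d − a/2):
a = d − √(d² − 2M_n/(0.85 f'_c b)) = 15 − √(15² − 2 × 2355.56/(0.85 × 6 × 15)) = 2.217 in.
A_s = 0.85 f'_c a b / f_y = 0.85 × 6 × 2.217 × 15 / 60 = 2.827 in².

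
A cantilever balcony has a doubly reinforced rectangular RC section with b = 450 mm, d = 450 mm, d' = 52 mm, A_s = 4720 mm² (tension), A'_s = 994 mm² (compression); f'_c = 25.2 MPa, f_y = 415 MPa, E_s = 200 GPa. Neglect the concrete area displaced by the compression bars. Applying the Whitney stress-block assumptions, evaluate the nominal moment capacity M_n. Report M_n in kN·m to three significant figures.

Assume both tension and compression steel yield.
Net tension couple steel: A_s − A'_s = 3726 mm².
a = (A_s − A'_s) f_y / (0.85 f'_c b) = 1546290/(0.85 × 25.2 × 450) = 160.42 mm.
c = a/β₁ = 160.42/0.85 = 188.73 mm; ε'_s = 0.003(c − d')/c = 0.0022 ≥ f_y/E_s = 0.0021, so compression steel does yield.
M_n = (A_s − A'_s) f_y (d − a/2) + A'_s f_y (d − d') = [1546290 × (450 − 80.21) + 412510 × (450 − 52)] × 10⁻⁶ = 571.80 + 164.18 = 735.98 kN·m.

M_n ≈ 736 kN·m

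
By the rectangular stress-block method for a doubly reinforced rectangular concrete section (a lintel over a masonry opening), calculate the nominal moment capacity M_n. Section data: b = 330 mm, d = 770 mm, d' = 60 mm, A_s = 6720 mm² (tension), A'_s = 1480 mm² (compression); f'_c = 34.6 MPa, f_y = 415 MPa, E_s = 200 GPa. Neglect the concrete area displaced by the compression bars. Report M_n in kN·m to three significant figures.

Assume both tension and compression steel yield.
Net tension couple steel: A_s − A'_s = 5240 mm².
a = (A_s − A'_s) f_y / (0.85 f'_c b) = 2174600/(0.85 × 34.6 × 330) = 224.06 mm.
c = a/β₁ = 224.06/0.803 = 279.03 mm; ε'_s = 0.003(c − d')/c = 0.0024 ≥ f_y/E_s = 0.0021, so compression steel does yield.
M_n = (A_s − A'_s) f_y (d − a/2) + A'_s f_y (d − d') = [2174600 × (770 − 112.03) + 614200 × (770 − 60)] × 10⁻⁶ = 1430.82 + 436.08 = 1866.90 kN·m.

M_n ≈ 1870 kN·m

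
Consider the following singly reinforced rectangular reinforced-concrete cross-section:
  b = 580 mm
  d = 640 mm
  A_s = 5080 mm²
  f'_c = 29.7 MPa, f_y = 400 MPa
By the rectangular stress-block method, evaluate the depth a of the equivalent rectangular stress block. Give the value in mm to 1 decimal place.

T = A_s f_y = 5080 × 400 = 2032000 N = 2032 kN.
Setting C = 0.85 f'_c a b equal to T: a = 2032000/(0.85 × 29.7 × 580) = 138.8 mm.

a ≈ 138.8 mm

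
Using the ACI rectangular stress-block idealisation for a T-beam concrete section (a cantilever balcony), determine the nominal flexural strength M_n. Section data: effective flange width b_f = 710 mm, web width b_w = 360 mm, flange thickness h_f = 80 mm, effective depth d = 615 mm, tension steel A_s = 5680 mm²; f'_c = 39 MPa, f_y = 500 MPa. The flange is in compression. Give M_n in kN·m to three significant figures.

Tension: T = A_s f_y = 5680 × 500 = 2840000 N.
Try a within the flange: a = T/(0.85 f'_c b_f) = 2840000/(0.85 × 39 × 710) = 120.66 mm.
a = 120.66 > h_f = 80 mm: the block extends into the web. Split into flange-overhang and web parts.
C_f = 0.85 f'_c (b_f − b_w) h_f = 0.85 × 39 × (710 − 360) × 80 = 928200 N.
Remaining web compression depth: a_w = (T − C_f)/(0.85 f'_c b_w) = (2840000 − 928200)/(0.85 × 39 × 360) = 160.20 mm.
M_n = C_f(d − h_f/2) + (T − C_f)(d − a_w/2) = 928200 × (615 − 40) + 1911800 × (615 − 80.1) = 533.72 + 1022.62 = 1556.34 × 10⁶ N·mm.
M_n = 1556.34 kN·m.

M_n ≈ 1560 kN·m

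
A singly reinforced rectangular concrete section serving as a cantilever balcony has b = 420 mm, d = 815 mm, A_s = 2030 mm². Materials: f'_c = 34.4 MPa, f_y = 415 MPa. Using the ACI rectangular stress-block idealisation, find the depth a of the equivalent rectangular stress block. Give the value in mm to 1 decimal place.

a ≈ 68.6 mm

T = A_s f_y = 2030 × 415 = 842450 N = 842.45 kN.
Setting C = 0.85 f'_c a b equal to T: a = 842450/(0.85 × 34.4 × 420) = 68.6 mm.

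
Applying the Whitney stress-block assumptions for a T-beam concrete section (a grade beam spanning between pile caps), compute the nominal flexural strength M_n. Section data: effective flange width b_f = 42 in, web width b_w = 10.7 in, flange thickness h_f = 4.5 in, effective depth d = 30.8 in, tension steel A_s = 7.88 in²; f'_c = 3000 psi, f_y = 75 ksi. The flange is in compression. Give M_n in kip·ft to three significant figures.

Tension: T = A_s f_y = 7.88 × 75 = 591 kips.
Try a within the flange: a = T/(0.85 f'_c b_f) = 591/(0.85 × 3 × 42) = 5.518 in.
a = 5.518 > h_f = 4.5 in: the block extends into the web. Split into flange-overhang and web parts.
C_f = 0.85 f'_c (b_f − b_w) h_f = 0.85 × 3 × (42 − 10.7) × 4.5 = 359.2 kips.
Remaining web compression depth: a_w = (T − C_f)/(0.85 f'_c b_w) = (591 − 359.2)/(0.85 × 3 × 10.7) = 8.496 in.
M_n = C_f(d − h_f/2) + (T − C_f)(d − a_w/2) = 359.2 × (30.8 − 2.25) + 231.8 × (30.8 − 4.248) = 10255.2 + 6154.8 = 16410.0 kip·in.
M_n = 16410.0/12 = 1367.50 kip·ft.

M_n ≈ 1370 kip·ft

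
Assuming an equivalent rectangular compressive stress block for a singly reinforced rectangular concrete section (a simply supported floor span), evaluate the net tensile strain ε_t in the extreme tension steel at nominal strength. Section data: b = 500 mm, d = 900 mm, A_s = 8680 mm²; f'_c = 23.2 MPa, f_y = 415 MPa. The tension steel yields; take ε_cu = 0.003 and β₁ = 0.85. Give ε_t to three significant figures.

a = A_s f_y/(0.85 f'_c b) = 365.33 mm.
β₁ = 0.85, so c = a/β₁ = 365.33/0.85 = 429.80 mm.
From the linear strain diagram with ε_cu = 0.003: ε_t = 0.003 (d − c)/c = 0.003 × (900 − 429.80)/429.80 = 0.00328.
ε_t < 0.004 — the section is over-reinforced for flexure under ACI limits.

ε_t ≈ 0.00328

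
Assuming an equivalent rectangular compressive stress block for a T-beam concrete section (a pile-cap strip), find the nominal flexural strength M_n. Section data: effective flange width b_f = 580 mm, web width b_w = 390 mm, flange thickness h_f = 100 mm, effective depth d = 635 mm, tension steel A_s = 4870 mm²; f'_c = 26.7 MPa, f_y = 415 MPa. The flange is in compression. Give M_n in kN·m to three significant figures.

Tension: T = A_s f_y = 4870 × 415 = 2021050 N.
Try a within the flange: a = T/(0.85 f'_c b_f) = 2021050/(0.85 × 26.7 × 580) = 153.54 mm.
a = 153.54 > h_f = 100 mm: the block extends into the web. Split into flange-overhang and web parts.
C_f = 0.85 f'_c (b_f − b_w) h_f = 0.85 × 26.7 × (580 − 390) × 100 = 431205 N.
Remaining web compression depth: a_w = (T − C_f)/(0.85 f'_c b_w) = (2021050 − 431205)/(0.85 × 26.7 × 390) = 179.62 mm.
M_n = C_f(d − h_f/2) + (T − C_f)(d − a_w/2) = 431205 × (635 − 50) + 1589845 × (635 − 89.81) = 252.25 + 866.77 = 1119.02 × 10⁶ N·mm.
M_n = 1119.02 kN·m.

M_n ≈ 1120 kN·m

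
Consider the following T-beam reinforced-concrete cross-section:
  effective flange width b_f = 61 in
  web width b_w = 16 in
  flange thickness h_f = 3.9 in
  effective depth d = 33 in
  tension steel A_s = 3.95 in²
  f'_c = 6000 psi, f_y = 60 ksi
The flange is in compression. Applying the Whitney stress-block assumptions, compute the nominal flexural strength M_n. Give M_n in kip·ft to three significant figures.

M_n ≈ 644 kip·ft

Tension: T = A_s f_y = 3.95 × 60 = 237 kips.
Try a within the flange: a = T/(0.85 f'_c b_f) = 237/(0.85 × 6 × 61) = 0.762 in.
Since a = 0.762 ≤ h_f = 3.9 in, the stress block lies entirely in the flange; analyse as a rectangular beam of width b_f.
M_n = T(d − a/2) = 237 × (33 − 0.381) = 7730.7 kip·in.
M_n = 7730.7/12 = 644.23 kip·ft.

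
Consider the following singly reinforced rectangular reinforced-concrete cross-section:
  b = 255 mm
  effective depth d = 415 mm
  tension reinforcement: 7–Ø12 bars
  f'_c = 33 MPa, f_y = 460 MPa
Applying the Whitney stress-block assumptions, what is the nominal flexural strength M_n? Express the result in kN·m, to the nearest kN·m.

A_s = 7 × 113 = 791 mm².
T = A_s f_y = 791 × 460 = 363860 N = 363.86 kN.
From C = T: a = T/(0.85 f'_c b) = 363860/(0.85 × 33 × 255) = 50.87 mm.
M_n = T(d − a/2) = 363.86 kN × (415 − 25.435) mm = 141.75 kN·m.

M_n ≈ 142 kN·m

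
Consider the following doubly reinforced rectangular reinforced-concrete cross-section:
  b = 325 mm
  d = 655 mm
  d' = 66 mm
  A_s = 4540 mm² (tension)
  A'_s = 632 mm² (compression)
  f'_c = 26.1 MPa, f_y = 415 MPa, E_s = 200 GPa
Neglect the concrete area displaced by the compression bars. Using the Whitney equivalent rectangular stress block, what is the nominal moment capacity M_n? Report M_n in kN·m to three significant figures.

Assume both tension and compression steel yield.
Net tension couple steel: A_s − A'_s = 3908 mm².
a = (A_s − A'_s) f_y / (0.85 f'_c b) = 1621820/(0.85 × 26.1 × 325) = 224.94 mm.
c = a/β₁ = 224.94/0.85 = 264.64 mm; ε'_s = 0.003(c − d')/c = 0.0023 ≥ f_y/E_s = 0.0021, so compression steel does yield.
M_n = (A_s − A'_s) f_y (d − a/2) + A'_s f_y (d − d') = [1621820 × (655 − 112.47) + 262280 × (655 − 66)] × 10⁻⁶ = 879.89 + 154.48 = 1034.37 kN·m.

M_n ≈ 1030 kN·m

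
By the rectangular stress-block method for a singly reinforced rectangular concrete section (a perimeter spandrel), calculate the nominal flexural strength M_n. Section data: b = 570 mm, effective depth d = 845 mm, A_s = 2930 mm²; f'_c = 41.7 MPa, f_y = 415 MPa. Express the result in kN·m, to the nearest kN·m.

M_n ≈ 991 kN·m

T = A_s f_y = 2930 × 415 = 1215950 N = 1215.95 kN.
From C = T: a = T/(0.85 f'_c b) = 1215950/(0.85 × 41.7 × 570) = 60.18 mm.
M_n = T(d − a/2) = 1215.95 kN × (845 − 30.09) mm = 990.89 kN·m.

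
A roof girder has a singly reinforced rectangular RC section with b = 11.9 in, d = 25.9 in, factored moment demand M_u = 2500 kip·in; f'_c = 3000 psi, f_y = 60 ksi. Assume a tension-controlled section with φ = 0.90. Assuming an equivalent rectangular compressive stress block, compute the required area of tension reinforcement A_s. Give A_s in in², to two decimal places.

M_n = M_u/φ = 2500/0.90 = 2777.78 kip·in.
From M_n = 0.85 f'_c a b (d − a/2):
a = d − √(d² − 2M_n/(0.85 f'_c b)) = 25.9 − √(25.9² − 2 × 2777.78/(0.85 × 3 × 11.9)) = 3.815 in.
A_s = 0.85 f'_c a b / f_y = 0.85 × 3 × 3.815 × 11.9 / 60 = 1.929 in².

A_s ≈ 1.93 in²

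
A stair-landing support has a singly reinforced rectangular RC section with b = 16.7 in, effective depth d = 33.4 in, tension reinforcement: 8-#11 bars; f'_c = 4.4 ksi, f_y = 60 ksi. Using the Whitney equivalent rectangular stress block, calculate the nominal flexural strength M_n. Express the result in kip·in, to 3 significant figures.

M_n ≈ 20500 kip·in

A_s = 8 × 1.56 = 12.48 in².
T = A_s f_y = 12.48 × 60 = 748.8 kips.
a = T/(0.85 f'_c b) = 748.8/(0.85 × 4.4 × 16.7) = 11.989 in.
M_n = T(d − a/2) = 748.8 × (33.4 − 5.9945) = 20521.2 kip·in.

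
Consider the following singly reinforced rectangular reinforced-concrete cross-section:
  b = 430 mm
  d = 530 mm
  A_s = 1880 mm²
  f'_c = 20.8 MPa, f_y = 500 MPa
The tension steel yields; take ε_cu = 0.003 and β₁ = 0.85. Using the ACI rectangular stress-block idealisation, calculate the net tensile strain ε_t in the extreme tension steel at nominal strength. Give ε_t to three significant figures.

a = A_s f_y/(0.85 f'_c b) = 123.65 mm.
β₁ = 0.85, so c = a/β₁ = 123.65/0.85 = 145.47 mm.
From the linear strain diagram with ε_cu = 0.003: ε_t = 0.003 (d − c)/c = 0.003 × (530 − 145.47)/145.47 = 0.00793.
Since ε_t ≥ 0.005, the section is tension-controlled.

ε_t ≈ 0.00793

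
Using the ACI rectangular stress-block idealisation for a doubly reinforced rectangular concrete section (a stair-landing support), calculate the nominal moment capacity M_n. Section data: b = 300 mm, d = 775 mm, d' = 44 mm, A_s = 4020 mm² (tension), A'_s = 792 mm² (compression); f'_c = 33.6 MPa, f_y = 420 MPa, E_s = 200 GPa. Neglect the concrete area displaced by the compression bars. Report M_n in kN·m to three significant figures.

M_n ≈ 1190 kN·m

Assume both tension and compression steel yield.
Net tension couple steel: A_s − A'_s = 3228 mm².
a = (A_s − A'_s) f_y / (0.85 f'_c b) = 1355760/(0.85 × 33.6 × 300) = 158.24 mm.
c = a/β₁ = 158.24/0.81 = 195.36 mm; ε'_s = 0.003(c − d')/c = 0.0023 ≥ f_y/E_s = 0.0021, so compression steel does yield.
M_n = (A_s − A'_s) f_y (d − a/2) + A'_s f_y (d − d') = [1355760 × (775 − 79.12) + 332640 × (775 − 44)] × 10⁻⁶ = 943.45 + 243.16 = 1186.61 kN·m.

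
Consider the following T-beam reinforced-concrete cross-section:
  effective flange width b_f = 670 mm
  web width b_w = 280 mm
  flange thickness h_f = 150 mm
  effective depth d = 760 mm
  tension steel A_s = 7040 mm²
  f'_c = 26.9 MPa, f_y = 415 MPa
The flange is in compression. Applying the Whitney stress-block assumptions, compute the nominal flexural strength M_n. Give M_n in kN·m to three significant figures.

M_n ≈ 1920 kN·m

Tension: T = A_s f_y = 7040 × 415 = 2921600 N.
Try a within the flange: a = T/(0.85 f'_c b_f) = 2921600/(0.85 × 26.9 × 670) = 190.71 mm.
a = 190.71 > h_f = 150 mm: the block extends into the web. Split into flange-overhang and web parts.
C_f = 0.85 f'_c (b_f − b_w) h_f = 0.85 × 26.9 × (670 − 280) × 150 = 1337603 N.
Remaining web compression depth: a_w = (T − C_f)/(0.85 f'_c b_w) = (2921600 − 1337603)/(0.85 × 26.9 × 280) = 247.41 mm.
M_n = C_f(d − h_f/2) + (T − C_f)(d − a_w/2) = 1337603 × (760 − 75) + 1583997 × (760 − 123.705) = 916.26 + 1007.89 = 1924.15 × 10⁶ N·mm.
M_n = 1924.15 kN·m.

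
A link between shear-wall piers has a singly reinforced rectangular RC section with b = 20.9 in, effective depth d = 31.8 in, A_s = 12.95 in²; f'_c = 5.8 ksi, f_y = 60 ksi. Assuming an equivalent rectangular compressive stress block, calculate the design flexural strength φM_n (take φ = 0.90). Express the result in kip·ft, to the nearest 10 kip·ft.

T = A_s f_y = 12.95 × 60 = 777 kips.
a = T/(0.85 f'_c b) = 777/(0.85 × 5.8 × 20.9) = 7.541 in.
M_n = T(d − a/2) = 777 × (31.8 − 3.7705) = 21778.9 kip·in = 21778.9/12 = 1814.91 kip·ft.
φM_n = 0.90 × 1814.91 = 1633.42 kip·ft.

φM_n ≈ 1630 kip·ft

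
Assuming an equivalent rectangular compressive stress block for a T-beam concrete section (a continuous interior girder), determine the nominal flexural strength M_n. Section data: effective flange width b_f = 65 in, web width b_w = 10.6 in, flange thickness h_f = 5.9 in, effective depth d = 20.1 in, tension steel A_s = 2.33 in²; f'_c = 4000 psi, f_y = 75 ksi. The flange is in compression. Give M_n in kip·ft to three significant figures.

Tension: T = A_s f_y = 2.33 × 75 = 174.75 kips.
Try a within the flange: a = T/(0.85 f'_c b_f) = 174.75/(0.85 × 4 × 65) = 0.791 in.
Since a = 0.791 ≤ h_f = 5.9 in, the stress block lies entirely in the flange; analyse as a rectangular beam of width b_f.
M_n = T(d − a/2) = 174.75 × (20.1 − 0.3955) = 3443.4 kip·in.
M_n = 3443.4/12 = 286.95 kip·ft.

M_n ≈ 287 kip·ft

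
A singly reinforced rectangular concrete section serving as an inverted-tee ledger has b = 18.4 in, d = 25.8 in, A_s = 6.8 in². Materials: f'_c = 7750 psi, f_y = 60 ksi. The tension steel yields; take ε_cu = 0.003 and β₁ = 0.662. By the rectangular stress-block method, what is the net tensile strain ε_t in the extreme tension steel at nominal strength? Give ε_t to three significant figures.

ε_t ≈ 0.0122

a = A_s f_y/(0.85 f'_c b) = 3.366 in.
β₁ = 0.662, so c = a/β₁ = 3.366/0.662 = 5.085 in.
From the linear strain diagram with ε_cu = 0.003: ε_t = 0.003 (d − c)/c = 0.003 × (25.8 − 5.085)/5.085 = 0.0122.
Since ε_t ≥ 0.005, the section is tension-controlled.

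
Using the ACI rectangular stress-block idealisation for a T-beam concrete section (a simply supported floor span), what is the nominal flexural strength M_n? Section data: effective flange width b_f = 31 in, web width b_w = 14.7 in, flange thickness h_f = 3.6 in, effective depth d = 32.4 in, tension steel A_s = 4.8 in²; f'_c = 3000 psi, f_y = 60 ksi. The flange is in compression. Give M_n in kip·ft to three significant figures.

M_n ≈ 734 kip·ft

Tension: T = A_s f_y = 4.8 × 60 = 288 kips.
Try a within the flange: a = T/(0.85 f'_c b_f) = 288/(0.85 × 3 × 31) = 3.643 in.
a = 3.643 > h_f = 3.6 in: the block extends into the web. Split into flange-overhang and web parts.
C_f = 0.85 f'_c (b_f − b_w) h_f = 0.85 × 3 × (31 − 14.7) × 3.6 = 149.6 kips.
Remaining web compression depth: a_w = (T − C_f)/(0.85 f'_c b_w) = (288 − 149.6)/(0.85 × 3 × 14.7) = 3.692 in.
M_n = C_f(d − h_f/2) + (T − C_f)(d − a_w/2) = 149.6 × (32.4 − 1.8) + 138.4 × (32.4 − 1.846) = 4577.8 + 4228.7 = 8806.5 kip·in.
M_n = 8806.5/12 = 733.88 kip·ft.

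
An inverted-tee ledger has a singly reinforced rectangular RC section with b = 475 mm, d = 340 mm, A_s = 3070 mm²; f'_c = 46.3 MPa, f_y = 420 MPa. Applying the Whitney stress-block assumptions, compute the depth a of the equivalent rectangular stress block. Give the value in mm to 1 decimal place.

a ≈ 69.0 mm

T = A_s f_y = 3070 × 420 = 1289400 N = 1289.4 kN.
Setting C = 0.85 f'_c a b equal to T: a = 1289400/(0.85 × 46.3 × 475) = 69.0 mm.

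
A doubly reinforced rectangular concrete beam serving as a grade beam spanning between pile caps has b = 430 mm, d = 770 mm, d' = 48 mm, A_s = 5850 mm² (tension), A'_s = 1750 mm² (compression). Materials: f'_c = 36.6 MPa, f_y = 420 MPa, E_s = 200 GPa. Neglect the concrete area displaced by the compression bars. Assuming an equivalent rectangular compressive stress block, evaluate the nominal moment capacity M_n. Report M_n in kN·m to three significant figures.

Assume both tension and compression steel yield.
Net tension couple steel: A_s − A'_s = 4100 mm².
a = (A_s − A'_s) f_y / (0.85 f'_c b) = 1722000/(0.85 × 36.6 × 430) = 128.73 mm.
c = a/β₁ = 128.73/0.789 = 163.16 mm; ε'_s = 0.003(c − d')/c = 0.0021 ≥ f_y/E_s = 0.0021, so compression steel does yield.
M_n = (A_s − A'_s) f_y (d − a/2) + A'_s f_y (d − d') = [1722000 × (770 − 64.365) + 735000 × (770 − 48)] × 10⁻⁶ = 1215.10 + 530.67 = 1745.77 kN·m.

M_n ≈ 1750 kN·m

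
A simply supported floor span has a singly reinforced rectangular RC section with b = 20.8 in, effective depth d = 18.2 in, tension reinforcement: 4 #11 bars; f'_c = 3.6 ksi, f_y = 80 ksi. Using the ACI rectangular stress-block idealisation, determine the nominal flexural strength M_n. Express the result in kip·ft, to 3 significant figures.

M_n ≈ 594 kip·ft

A_s = 4 × 1.56 = 6.24 in².
T = A_s f_y = 6.24 × 80 = 499.2 kips.
a = T/(0.85 f'_c b) = 499.2/(0.85 × 3.6 × 20.8) = 7.843 in.
M_n = T(d − a/2) = 499.2 × (18.2 − 3.9215) = 7127.8 kip·in = 7127.8/12 = 593.98 kip·ft.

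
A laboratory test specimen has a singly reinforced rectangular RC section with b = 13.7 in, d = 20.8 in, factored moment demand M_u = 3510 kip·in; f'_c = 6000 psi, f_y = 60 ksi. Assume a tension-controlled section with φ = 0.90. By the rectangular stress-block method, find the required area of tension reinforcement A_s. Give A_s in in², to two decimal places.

M_n = M_u/φ = 3510/0.90 = 3900 kip·in.
From M_n = 0.85 f'_c a b (d − a/2):
a = d − √(d² − 2M_n/(0.85 f'_c b)) = 20.8 − √(20.8² − 2 × 3900/(0.85 × 6 × 13.7)) = 2.883 in.
A_s = 0.85 f'_c a b / f_y = 0.85 × 6 × 2.883 × 13.7 / 60 = 3.357 in².

A_s ≈ 3.36 in²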